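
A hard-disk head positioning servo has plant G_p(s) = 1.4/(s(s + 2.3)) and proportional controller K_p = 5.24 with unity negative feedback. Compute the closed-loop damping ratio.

ζ = 0.425

The closed-loop denominator is s(s+2.3) + 5.24·1.4 = s² + 2.3s + 7.336.
So ω_n² = 7.336 ⇒ ω_n = 2.709 rad/s, and ζ = 2.3/(2ω_n) = 0.425.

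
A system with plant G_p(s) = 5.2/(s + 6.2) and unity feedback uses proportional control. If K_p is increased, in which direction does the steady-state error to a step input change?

The position error constant K_pos = K_p·G_p(0) grows with K_p, and e_ss = 1/(1+K_pos) falls.

decrease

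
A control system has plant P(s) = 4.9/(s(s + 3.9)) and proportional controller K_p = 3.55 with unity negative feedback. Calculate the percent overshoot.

19%

Closed-loop characteristic equation: s² + 3.9s + 17.39 = 0, so ω_n = 4.171 rad/s and ζ = 3.9/(2·4.171) = 0.4675.
%OS = 100·exp(−πζ/√(1−ζ²)) = 100·exp(−π·0.4675/√0.7814) = 19%.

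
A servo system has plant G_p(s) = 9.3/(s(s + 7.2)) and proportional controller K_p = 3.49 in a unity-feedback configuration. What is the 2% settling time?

T_s ≈ 1.11 s

Closed-loop characteristic equation: s² + 7.2s + 32.46 = 0, so ω_n = 5.697 rad/s and ζ = 7.2/(2·5.697) = 0.6319.
2% settling time T_s ≈ 4/(ζω_n) = 4/3.6 = 1.11 s.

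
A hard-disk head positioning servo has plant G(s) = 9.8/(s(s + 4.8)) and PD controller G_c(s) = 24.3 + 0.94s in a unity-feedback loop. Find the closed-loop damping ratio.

ζ = 0.454

Forward path: (24.3 + 0.94s)·9.8/(s(s+4.8)). The closed-loop characteristic equation is s² + (4.8 + 9.8·0.94)s + 9.8·24.3 = 0.
That is s² + 14.01s + 238.1 = 0, so ω_n = 15.43 rad/s and ζ = 14.01/(2·15.43) = 0.454.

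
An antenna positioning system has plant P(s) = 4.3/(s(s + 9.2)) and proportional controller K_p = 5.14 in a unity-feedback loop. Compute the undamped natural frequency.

ω_n = 4.7 rad/s

The closed-loop denominator is s(s+9.2) + 5.14·4.3 = s² + 9.2s + 22.1.
Matching s² + 2ζω_n s + ω_n²: ω_n = √22.1 = 4.701 rad/s and 2ζω_n = 9.2, so ζ = 9.2/(2·4.701) = 0.978.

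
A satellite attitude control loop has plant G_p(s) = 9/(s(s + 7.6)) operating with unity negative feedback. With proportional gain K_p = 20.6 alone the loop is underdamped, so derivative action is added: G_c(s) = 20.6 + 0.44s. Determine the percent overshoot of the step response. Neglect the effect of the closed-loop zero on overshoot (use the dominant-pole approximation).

22.9%

Forward path: (20.6 + 0.44s)·9/(s(s+7.6)). The closed-loop characteristic equation is s² + (7.6 + 9·0.44)s + 9·20.6 = 0.
That is s² + 11.56s + 185.4 = 0, so ω_n = 13.62 rad/s and ζ = 11.56/(2·13.62) = 0.4245.
%OS = 100·exp(−πζ/√(1−ζ²)) = 22.9%.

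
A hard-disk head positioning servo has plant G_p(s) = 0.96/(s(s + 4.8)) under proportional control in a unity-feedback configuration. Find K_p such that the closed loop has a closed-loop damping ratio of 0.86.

Closed-loop characteristic equation: s² + 4.8s + K_p·0.96 = 0.
So ω_n = √(0.96K_p) and 2ζω_n = 4.8, giving ζ = 4.8/(2√(0.96K_p)).
Setting ζ = 0.86: √(0.96K_p) = 4.8/(2·0.86) = 2.791, so K_p = 7.788/0.96 = 8.11.

K_p = 8.11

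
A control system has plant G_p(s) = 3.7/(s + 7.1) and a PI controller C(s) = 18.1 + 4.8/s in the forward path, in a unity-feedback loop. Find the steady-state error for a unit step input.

0

The open loop C(s)G_p(s) has a pole at the origin (type 1), so the static position error constant is infinite and e_ss = 1/(1+∞) = 0.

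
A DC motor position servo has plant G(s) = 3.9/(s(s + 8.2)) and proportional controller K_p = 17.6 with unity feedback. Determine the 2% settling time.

T_s ≈ 0.976 s

From 1 + K_pG(s) = 0: s² + 8.2s + 68.64 = 0 ⇒ ω_n = 8.285, ζ = 0.4949.
2% settling time T_s ≈ 4/(ζω_n) = 4/4.1 = 0.976 s.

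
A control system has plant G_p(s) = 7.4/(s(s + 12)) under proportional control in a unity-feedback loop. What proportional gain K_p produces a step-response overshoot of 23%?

From %OS = 100·exp(−πζ/√(1−ζ²)) = 23%, ζ = −ln(0.23)/√(π²+ln²(0.23)) = 0.4237.
Characteristic equation s² + 12s + 7.4K_p = 0 gives ζ = 12/(2√(7.4K_p)).
Setting ζ = 0.4237: √(7.4K_p) = 12/(2·0.4237) = 14.16, so K_p = 200.5/7.4 = 27.1.

K_p = 27.1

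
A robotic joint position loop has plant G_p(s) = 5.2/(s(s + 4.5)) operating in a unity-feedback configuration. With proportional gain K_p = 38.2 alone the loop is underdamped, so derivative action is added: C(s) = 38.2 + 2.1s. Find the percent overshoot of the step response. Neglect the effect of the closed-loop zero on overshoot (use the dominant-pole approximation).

Forward path: (38.2 + 2.1s)·5.2/(s(s+4.5)). The closed-loop characteristic equation is s² + (4.5 + 5.2·2.1)s + 5.2·38.2 = 0.
That is s² + 15.42s + 198.6 = 0, so ω_n = 14.09 rad/s and ζ = 15.42/(2·14.09) = 0.547.
%OS = 100·exp(−πζ/√(1−ζ²)) = 12.8%.

12.8%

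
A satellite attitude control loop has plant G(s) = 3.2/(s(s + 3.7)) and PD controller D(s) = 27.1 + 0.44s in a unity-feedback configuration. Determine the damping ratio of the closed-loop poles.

ζ = 0.274

Forward path: (27.1 + 0.44s)·3.2/(s(s+3.7)). The closed-loop characteristic equation is s² + (3.7 + 3.2·0.44)s + 3.2·27.1 = 0.
That is s² + 5.108s + 86.72 = 0, so ω_n = 9.312 rad/s and ζ = 5.108/(2·9.312) = 0.2743.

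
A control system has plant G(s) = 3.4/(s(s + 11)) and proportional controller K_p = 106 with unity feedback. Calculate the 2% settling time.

Closed-loop characteristic equation: s² + 11s + 360.4 = 0, so ω_n = 18.98 rad/s and ζ = 11/(2·18.98) = 0.2897.
2% settling time T_s ≈ 4/(ζω_n) = 4/5.5 = 0.727 s.

T_s ≈ 0.727 s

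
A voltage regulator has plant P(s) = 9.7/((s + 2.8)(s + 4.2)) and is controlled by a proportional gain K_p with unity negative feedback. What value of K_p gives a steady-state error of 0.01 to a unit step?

K_p = 120

The loop is type 0, so e_ss(step) = 1/(1 + K_pos) with K_pos = K_p·P(0).
P(0) = 0.8248. Require 1/(1 + K_p·0.8248) = 0.01, so 1 + 0.8248·K_p = 100.
K_p = (100 − 1)/0.8248 = 120.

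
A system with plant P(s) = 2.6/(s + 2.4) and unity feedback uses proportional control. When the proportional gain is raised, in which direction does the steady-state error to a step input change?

e_ss = 1/(1 + K_p·P(0)); a larger K_p raises the denominator, so e_ss decreases.

decrease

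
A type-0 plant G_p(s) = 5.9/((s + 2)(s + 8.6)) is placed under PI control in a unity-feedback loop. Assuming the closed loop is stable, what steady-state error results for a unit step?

The PI controller's integrator makes the forward path type 1, so e_ss to a step is zero.

0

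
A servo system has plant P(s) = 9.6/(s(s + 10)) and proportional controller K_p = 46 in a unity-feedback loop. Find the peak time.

T_p = 0.154 s

Closed-loop characteristic equation: s² + 10s + 441.6 = 0, so ω_n = 21.01 rad/s and ζ = 10/(2·21.01) = 0.2379.
Damped frequency ω_d = ω_n√(1−ζ²) = 20.41 rad/s, so peak time T_p = π/ω_d = 0.154 s.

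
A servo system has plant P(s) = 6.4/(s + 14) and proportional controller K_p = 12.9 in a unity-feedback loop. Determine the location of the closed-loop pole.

s = -96.56

Closed-loop transfer function: T(s) = K_p·P(s)/(1 + K_p·P(s)) = 82.56/(s + 14 + 82.56) = 82.56/(s + 96.56).
The closed-loop pole is at s = −96.56.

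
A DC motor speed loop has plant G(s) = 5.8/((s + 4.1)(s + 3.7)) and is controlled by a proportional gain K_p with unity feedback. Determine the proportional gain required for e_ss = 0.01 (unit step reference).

The loop is type 0, so e_ss(step) = 1/(1 + K_pos) with K_pos = K_p·G(0).
G(0) = 0.3823. Require 1/(1 + K_p·0.3823) = 0.01, so 1 + 0.3823·K_p = 100.
K_p = (100 − 1)/0.3823 = 259.

K_p = 259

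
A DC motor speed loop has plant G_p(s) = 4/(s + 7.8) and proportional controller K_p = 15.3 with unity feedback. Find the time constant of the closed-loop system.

τ = 0.0145 s

Closed-loop transfer function: T(s) = K_p·G_p(s)/(1 + K_p·G_p(s)) = 61.2/(s + 7.8 + 61.2) = 61.2/(s + 69).
Time constant τ = 1/69 = 0.0145 s.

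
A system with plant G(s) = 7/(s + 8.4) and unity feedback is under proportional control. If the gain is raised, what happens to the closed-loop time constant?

Closed-loop pole is at s = −(8.4+K_p·7); larger K_p moves it further left, so τ = 1/(8.4+K_p·7) decreases.

decrease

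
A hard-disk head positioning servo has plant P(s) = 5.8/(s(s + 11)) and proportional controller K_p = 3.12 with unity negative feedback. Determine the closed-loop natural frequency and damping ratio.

With unity feedback the closed-loop characteristic equation is s² + 11s + 3.12·5.8 = s² + 11s + 18.1 = 0.
Matching s² + 2ζω_n s + ω_n²: ω_n = √18.1 = 4.254 rad/s and 2ζω_n = 11, so ζ = 11/(2·4.254) = 1.29.

ω_n = 4.25 rad/s, ζ = 1.29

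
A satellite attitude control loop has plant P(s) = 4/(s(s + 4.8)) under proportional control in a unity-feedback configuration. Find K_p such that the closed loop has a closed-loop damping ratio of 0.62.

K_p = 3.75

Closed-loop characteristic equation: s² + 4.8s + K_p·4 = 0.
So ω_n = √(4K_p) and 2ζω_n = 4.8, giving ζ = 4.8/(2√(4K_p)).
Setting ζ = 0.62: √(4K_p) = 4.8/(2·0.62) = 3.871, so K_p = 14.98/4 = 3.75.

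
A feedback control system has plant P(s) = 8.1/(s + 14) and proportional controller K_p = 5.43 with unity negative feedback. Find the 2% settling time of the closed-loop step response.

T_s ≈ 0.069 s

Closed-loop transfer function: T(s) = K_p·P(s)/(1 + K_p·P(s)) = 43.98/(s + 14 + 43.98) = 43.98/(s + 57.98).
Time constant τ = 1/57.98 = 0.01725 s, so the 2% settling time is about 4τ = 0.069 s.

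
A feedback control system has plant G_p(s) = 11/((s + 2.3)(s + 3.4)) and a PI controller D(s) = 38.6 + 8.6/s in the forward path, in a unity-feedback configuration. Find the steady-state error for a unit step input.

The open loop D(s)G_p(s) has a pole at the origin (type 1), so the static position error constant is infinite and e_ss = 1/(1+∞) = 0.

0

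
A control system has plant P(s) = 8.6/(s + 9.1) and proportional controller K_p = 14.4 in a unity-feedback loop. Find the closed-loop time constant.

Closed-loop transfer function: T(s) = K_p·P(s)/(1 + K_p·P(s)) = 123.8/(s + 9.1 + 123.8) = 123.8/(s + 132.9).
Time constant τ = 1/132.9 = 0.00752 s.

τ = 0.00752 s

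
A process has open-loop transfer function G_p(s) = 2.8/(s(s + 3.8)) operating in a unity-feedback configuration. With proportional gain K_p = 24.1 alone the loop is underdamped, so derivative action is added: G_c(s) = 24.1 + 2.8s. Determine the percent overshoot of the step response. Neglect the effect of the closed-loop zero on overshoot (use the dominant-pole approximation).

4.27%

Forward path: (24.1 + 2.8s)·2.8/(s(s+3.8)). The closed-loop characteristic equation is s² + (3.8 + 2.8·2.8)s + 2.8·24.1 = 0.
That is s² + 11.64s + 67.48 = 0, so ω_n = 8.215 rad/s and ζ = 11.64/(2·8.215) = 0.7085.
%OS = 100·exp(−πζ/√(1−ζ²)) = 4.27%.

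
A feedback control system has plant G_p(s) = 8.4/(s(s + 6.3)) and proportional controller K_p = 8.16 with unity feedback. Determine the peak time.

T_p = 0.41 s

The closed-loop denominator s² + 6.3s + 68.54 gives ω_n = √68.54 = 8.279 and ζ = 6.3/(2ω_n) = 0.3805.
Damped frequency ω_d = ω_n√(1−ζ²) = 7.656 rad/s, so peak time T_p = π/ω_d = 0.41 s.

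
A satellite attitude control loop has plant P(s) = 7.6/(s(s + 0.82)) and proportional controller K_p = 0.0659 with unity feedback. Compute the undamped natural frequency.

ω_n = 0.708 rad/s

1 + K_p·P(s) = 0 gives s² + 0.82s + 0.5008 = 0.
So ω_n² = 0.5008 ⇒ ω_n = 0.7077 rad/s, and ζ = 0.82/(2ω_n) = 0.579.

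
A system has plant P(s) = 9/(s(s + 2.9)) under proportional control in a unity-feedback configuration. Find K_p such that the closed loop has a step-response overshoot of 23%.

K_p = 1.3

From %OS = 100·exp(−πζ/√(1−ζ²)) = 23%, ζ = −ln(0.23)/√(π²+ln²(0.23)) = 0.4237.
Characteristic equation s² + 2.9s + 9K_p = 0 gives ζ = 2.9/(2√(9K_p)).
Setting ζ = 0.4237: √(9K_p) = 2.9/(2·0.4237) = 3.422, so K_p = 11.71/9 = 1.3.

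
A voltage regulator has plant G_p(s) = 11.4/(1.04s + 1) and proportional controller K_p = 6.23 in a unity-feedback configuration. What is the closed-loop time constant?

τ = 0.0144 s

Closed loop: T(s) = K_p·G_p/(1+K_p·G_p) = 71.02/(1.04s + 1 + 71.02), with pole at s = −(1 + 71.02)/1.04 = −69.25.
Closed-loop time constant τ = 1/69.25 = 0.0144 s.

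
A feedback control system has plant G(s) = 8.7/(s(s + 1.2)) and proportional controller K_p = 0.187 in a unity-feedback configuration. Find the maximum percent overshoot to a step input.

18.7%

Closed-loop characteristic equation: s² + 1.2s + 1.627 = 0, so ω_n = 1.275 rad/s and ζ = 1.2/(2·1.275) = 0.4704.
%OS = 100·exp(−πζ/√(1−ζ²)) = 100·exp(−π·0.4704/√0.7787) = 18.7%.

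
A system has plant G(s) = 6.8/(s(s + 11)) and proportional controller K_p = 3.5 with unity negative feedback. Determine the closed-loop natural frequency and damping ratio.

ω_n = 4.88 rad/s, ζ = 1.13

1 + K_p·G(s) = 0 gives s² + 11s + 23.8 = 0.
Matching s² + 2ζω_n s + ω_n²: ω_n = √23.8 = 4.879 rad/s and 2ζω_n = 11, so ζ = 11/(2·4.879) = 1.13.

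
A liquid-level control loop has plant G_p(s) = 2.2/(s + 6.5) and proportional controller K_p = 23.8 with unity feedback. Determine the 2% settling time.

Closed-loop transfer function: T(s) = K_p·G_p(s)/(1 + K_p·G_p(s)) = 52.36/(s + 6.5 + 52.36) = 52.36/(s + 58.86).
Time constant τ = 1/58.86 = 0.01699 s, so the 2% settling time is about 4τ = 0.068 s.

T_s ≈ 0.068 s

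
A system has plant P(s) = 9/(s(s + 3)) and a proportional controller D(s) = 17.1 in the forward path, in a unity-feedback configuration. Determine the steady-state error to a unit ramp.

0.0195

The loop has one pole at the origin (type 1). Velocity error constant K_v = lim_{s→0} s·D(s)P(s) = 17.1·9/3 = 51.3.
Steady-state error to a unit ramp: e_ss = 1/K_v = 0.0195.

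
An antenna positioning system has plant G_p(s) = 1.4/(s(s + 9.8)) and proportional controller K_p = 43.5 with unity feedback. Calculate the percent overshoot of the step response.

From 1 + K_pG_p(s) = 0: s² + 9.8s + 60.9 = 0 ⇒ ω_n = 7.804, ζ = 0.6279.
%OS = 100·exp(−πζ/√(1−ζ²)) = 100·exp(−π·0.6279/√0.6057) = 7.93%.

7.93%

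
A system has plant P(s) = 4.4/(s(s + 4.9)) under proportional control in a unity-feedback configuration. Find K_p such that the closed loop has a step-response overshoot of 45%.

K_p = 22.5

From %OS = 100·exp(−πζ/√(1−ζ²)) = 45%, ζ = −ln(0.45)/√(π²+ln²(0.45)) = 0.2463.
Characteristic equation s² + 4.9s + 4.4K_p = 0 gives ζ = 4.9/(2√(4.4K_p)).
Setting ζ = 0.2463: √(4.4K_p) = 4.9/(2·0.2463) = 9.946, so K_p = 98.91/4.4 = 22.5.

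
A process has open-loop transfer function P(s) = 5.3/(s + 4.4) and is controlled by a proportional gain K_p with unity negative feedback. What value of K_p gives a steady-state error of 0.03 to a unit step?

The loop is type 0, so e_ss(step) = 1/(1 + K_pos) with K_pos = K_p·P(0).
P(0) = 1.205. Require 1/(1 + K_p·1.205) = 0.03, so 1 + 1.205·K_p = 33.33.
K_p = (33.33 − 1)/1.205 = 26.8.

K_p = 26.8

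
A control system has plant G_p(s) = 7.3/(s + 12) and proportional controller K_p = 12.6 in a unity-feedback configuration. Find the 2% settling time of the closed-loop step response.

Closed-loop transfer function: T(s) = K_p·G_p(s)/(1 + K_p·G_p(s)) = 91.98/(s + 12 + 91.98) = 91.98/(s + 104).
Time constant τ = 1/104 = 0.009617 s, so the 2% settling time is about 4τ = 0.0385 s.

T_s ≈ 0.0385 s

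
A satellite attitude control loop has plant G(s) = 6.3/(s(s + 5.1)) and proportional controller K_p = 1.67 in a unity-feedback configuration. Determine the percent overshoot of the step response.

The closed-loop denominator s² + 5.1s + 10.52 gives ω_n = √10.52 = 3.244 and ζ = 5.1/(2ω_n) = 0.7862.
%OS = 100·exp(−πζ/√(1−ζ²)) = 100·exp(−π·0.7862/√0.382) = 1.84%.

1.84%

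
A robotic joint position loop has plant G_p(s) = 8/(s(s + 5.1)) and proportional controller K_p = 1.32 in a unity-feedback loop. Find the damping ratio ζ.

With unity feedback the closed-loop characteristic equation is s² + 5.1s + 1.32·8 = s² + 5.1s + 10.56 = 0.
Matching s² + 2ζω_n s + ω_n²: ω_n = √10.56 = 3.25 rad/s and 2ζω_n = 5.1, so ζ = 5.1/(2·3.25) = 0.785.

ζ = 0.785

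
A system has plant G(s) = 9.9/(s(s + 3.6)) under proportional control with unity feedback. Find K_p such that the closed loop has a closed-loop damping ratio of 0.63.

K_p = 0.825

Closed-loop characteristic equation: s² + 3.6s + K_p·9.9 = 0.
So ω_n = √(9.9K_p) and 2ζω_n = 3.6, giving ζ = 3.6/(2√(9.9K_p)).
Setting ζ = 0.63: √(9.9K_p) = 3.6/(2·0.63) = 2.857, so K_p = 8.163/9.9 = 0.825.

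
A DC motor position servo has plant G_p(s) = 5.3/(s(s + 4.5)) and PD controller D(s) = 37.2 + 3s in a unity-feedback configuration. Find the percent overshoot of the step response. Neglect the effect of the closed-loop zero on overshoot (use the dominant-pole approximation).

Forward path: (37.2 + 3s)·5.3/(s(s+4.5)). The closed-loop characteristic equation is s² + (4.5 + 5.3·3)s + 5.3·37.2 = 0.
That is s² + 20.4s + 197.2 = 0, so ω_n = 14.04 rad/s and ζ = 20.4/(2·14.04) = 0.7264.
%OS = 100·exp(−πζ/√(1−ζ²)) = 3.61%.

3.61%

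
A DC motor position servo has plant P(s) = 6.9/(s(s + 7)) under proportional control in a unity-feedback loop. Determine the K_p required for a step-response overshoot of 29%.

From %OS = 100·exp(−πζ/√(1−ζ²)) = 29%, ζ = −ln(0.29)/√(π²+ln²(0.29)) = 0.3666.
Characteristic equation s² + 7s + 6.9K_p = 0 gives ζ = 7/(2√(6.9K_p)).
Setting ζ = 0.3666: √(6.9K_p) = 7/(2·0.3666) = 9.547, so K_p = 91.15/6.9 = 13.2.

K_p = 13.2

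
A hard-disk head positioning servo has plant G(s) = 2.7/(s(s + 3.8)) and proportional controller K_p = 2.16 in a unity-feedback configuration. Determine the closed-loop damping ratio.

ζ = 0.787

With unity feedback the closed-loop characteristic equation is s² + 3.8s + 2.16·2.7 = s² + 3.8s + 5.832 = 0.
So ω_n² = 5.832 ⇒ ω_n = 2.415 rad/s, and ζ = 3.8/(2ω_n) = 0.787.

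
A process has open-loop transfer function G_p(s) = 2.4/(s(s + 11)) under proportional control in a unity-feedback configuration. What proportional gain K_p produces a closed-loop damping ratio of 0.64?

Closed-loop characteristic equation: s² + 11s + K_p·2.4 = 0.
So ω_n = √(2.4K_p) and 2ζω_n = 11, giving ζ = 11/(2√(2.4K_p)).
Setting ζ = 0.64: √(2.4K_p) = 11/(2·0.64) = 8.594, so K_p = 73.85/2.4 = 30.8.

K_p = 30.8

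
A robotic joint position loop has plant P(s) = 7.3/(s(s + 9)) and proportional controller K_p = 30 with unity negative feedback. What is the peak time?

Closed-loop characteristic equation: s² + 9s + 219 = 0, so ω_n = 14.8 rad/s and ζ = 9/(2·14.8) = 0.3041.
Damped frequency ω_d = ω_n√(1−ζ²) = 14.1 rad/s, so peak time T_p = π/ω_d = 0.223 s.

T_p = 0.223 s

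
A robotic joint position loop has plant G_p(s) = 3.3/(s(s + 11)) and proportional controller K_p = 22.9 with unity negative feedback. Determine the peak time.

T_p = 0.467 s

The closed-loop denominator s² + 11s + 75.57 gives ω_n = √75.57 = 8.693 and ζ = 11/(2ω_n) = 0.6327.
Damped frequency ω_d = ω_n√(1−ζ²) = 6.732 rad/s, so peak time T_p = π/ω_d = 0.467 s.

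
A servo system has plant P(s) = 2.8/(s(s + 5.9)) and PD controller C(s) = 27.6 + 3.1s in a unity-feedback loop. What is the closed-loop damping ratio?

Forward path: (27.6 + 3.1s)·2.8/(s(s+5.9)). The closed-loop characteristic equation is s² + (5.9 + 2.8·3.1)s + 2.8·27.6 = 0.
That is s² + 14.58s + 77.28 = 0, so ω_n = 8.791 rad/s and ζ = 14.58/(2·8.791) = 0.8293.

ζ = 0.829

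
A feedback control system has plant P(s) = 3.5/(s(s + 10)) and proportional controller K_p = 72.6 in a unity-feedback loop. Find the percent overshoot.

Closed-loop characteristic equation: s² + 10s + 254.1 = 0, so ω_n = 15.94 rad/s and ζ = 10/(2·15.94) = 0.3137.
%OS = 100·exp(−πζ/√(1−ζ²)) = 100·exp(−π·0.3137/√0.9016) = 35.4%.

35.4%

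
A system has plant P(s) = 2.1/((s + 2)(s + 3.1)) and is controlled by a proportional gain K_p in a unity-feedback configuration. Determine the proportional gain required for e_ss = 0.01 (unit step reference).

The loop is type 0, so e_ss(step) = 1/(1 + K_pos) with K_pos = K_p·P(0).
P(0) = 0.3387. Require 1/(1 + K_p·0.3387) = 0.01, so 1 + 0.3387·K_p = 100.
K_p = (100 − 1)/0.3387 = 292.

K_p = 292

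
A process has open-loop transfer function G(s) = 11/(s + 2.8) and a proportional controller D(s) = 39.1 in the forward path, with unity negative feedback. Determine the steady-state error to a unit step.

0.00647

The loop is type 0. Static position error constant K_pos = D(0)·G(0) = 39.1·3.929 = 153.6.
Steady-state error to a unit step: e_ss = 1/(1+K_pos) = 1/154.6 = 0.00647.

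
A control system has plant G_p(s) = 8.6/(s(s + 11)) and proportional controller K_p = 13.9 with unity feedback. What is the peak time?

The closed-loop denominator s² + 11s + 119.5 gives ω_n = √119.5 = 10.93 and ζ = 11/(2ω_n) = 0.503.
Damped frequency ω_d = ω_n√(1−ζ²) = 9.449 rad/s, so peak time T_p = π/ω_d = 0.332 s.

T_p = 0.332 s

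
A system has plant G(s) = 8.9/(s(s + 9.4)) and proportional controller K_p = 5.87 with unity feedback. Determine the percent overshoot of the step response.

Closed-loop characteristic equation: s² + 9.4s + 52.24 = 0, so ω_n = 7.228 rad/s and ζ = 9.4/(2·7.228) = 0.6503.
%OS = 100·exp(−πζ/√(1−ζ²)) = 100·exp(−π·0.6503/√0.5772) = 6.8%.

6.8%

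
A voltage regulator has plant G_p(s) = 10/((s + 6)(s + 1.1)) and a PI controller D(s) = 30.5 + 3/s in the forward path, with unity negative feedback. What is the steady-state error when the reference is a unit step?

0

The open loop D(s)G_p(s) has a pole at the origin (type 1), so the static position error constant is infinite and e_ss = 1/(1+∞) = 0.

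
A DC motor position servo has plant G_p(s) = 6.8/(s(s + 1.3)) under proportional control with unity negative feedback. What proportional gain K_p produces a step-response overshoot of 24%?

K_p = 0.363

From %OS = 100·exp(−πζ/√(1−ζ²)) = 24%, ζ = −ln(0.24)/√(π²+ln²(0.24)) = 0.4136.
Characteristic equation s² + 1.3s + 6.8K_p = 0 gives ζ = 1.3/(2√(6.8K_p)).
Setting ζ = 0.4136: √(6.8K_p) = 1.3/(2·0.4136) = 1.572, so K_p = 2.47/6.8 = 0.363.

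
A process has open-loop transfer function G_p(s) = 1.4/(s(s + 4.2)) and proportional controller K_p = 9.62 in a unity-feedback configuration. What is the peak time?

T_p = 1.04 s

The closed-loop denominator s² + 4.2s + 13.47 gives ω_n = √13.47 = 3.67 and ζ = 4.2/(2ω_n) = 0.5722.
Damped frequency ω_d = ω_n√(1−ζ²) = 3.01 rad/s, so peak time T_p = π/ω_d = 1.04 s.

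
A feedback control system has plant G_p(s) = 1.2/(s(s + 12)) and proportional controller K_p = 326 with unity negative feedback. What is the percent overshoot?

36.8%

The closed-loop denominator s² + 12s + 391.2 gives ω_n = √391.2 = 19.78 and ζ = 12/(2ω_n) = 0.3034.
%OS = 100·exp(−πζ/√(1−ζ²)) = 100·exp(−π·0.3034/√0.908) = 36.8%.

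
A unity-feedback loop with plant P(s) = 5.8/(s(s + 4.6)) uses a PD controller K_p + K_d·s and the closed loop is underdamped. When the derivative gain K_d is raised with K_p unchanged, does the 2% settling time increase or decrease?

decrease

Characteristic equation s² + (4.6 + 5.8K_d)s + 5.8K_p = 0: raising K_d increases ζω_n = (4.6+5.8K_d)/2 while the loop stays underdamped, so T_s ≈ 4/(ζω_n) decreases.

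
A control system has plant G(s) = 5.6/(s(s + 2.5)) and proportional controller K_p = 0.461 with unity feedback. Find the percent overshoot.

2.04%

The closed-loop denominator s² + 2.5s + 2.582 gives ω_n = √2.582 = 1.607 and ζ = 2.5/(2ω_n) = 0.778.
%OS = 100·exp(−πζ/√(1−ζ²)) = 100·exp(−π·0.778/√0.3948) = 2.04%.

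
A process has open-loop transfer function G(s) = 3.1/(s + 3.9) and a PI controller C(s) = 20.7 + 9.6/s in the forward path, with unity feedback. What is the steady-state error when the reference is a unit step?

The open loop C(s)G(s) has a pole at the origin (type 1), so the static position error constant is infinite and e_ss = 1/(1+∞) = 0.

0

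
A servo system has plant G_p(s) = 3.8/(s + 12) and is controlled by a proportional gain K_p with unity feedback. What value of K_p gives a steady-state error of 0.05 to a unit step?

K_p = 60

Steady-state error for a unit step on this type-0 loop is 1/(1 + K_p·G_p(0)).
G_p(0) = 0.3167. Require 1/(1 + K_p·0.3167) = 0.05, so 1 + 0.3167·K_p = 20.
K_p = (20 − 1)/0.3167 = 60.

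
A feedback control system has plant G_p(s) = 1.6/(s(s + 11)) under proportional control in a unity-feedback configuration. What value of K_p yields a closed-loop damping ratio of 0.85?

Closed-loop characteristic equation: s² + 11s + K_p·1.6 = 0.
So ω_n = √(1.6K_p) and 2ζω_n = 11, giving ζ = 11/(2√(1.6K_p)).
Setting ζ = 0.85: √(1.6K_p) = 11/(2·0.85) = 6.471, so K_p = 41.87/1.6 = 26.2.

K_p = 26.2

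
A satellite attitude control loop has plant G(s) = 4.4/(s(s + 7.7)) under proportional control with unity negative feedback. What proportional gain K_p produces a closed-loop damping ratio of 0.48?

K_p = 14.6

Closed-loop characteristic equation: s² + 7.7s + K_p·4.4 = 0.
So ω_n = √(4.4K_p) and 2ζω_n = 7.7, giving ζ = 7.7/(2√(4.4K_p)).
Setting ζ = 0.48: √(4.4K_p) = 7.7/(2·0.48) = 8.021, so K_p = 64.33/4.4 = 14.6.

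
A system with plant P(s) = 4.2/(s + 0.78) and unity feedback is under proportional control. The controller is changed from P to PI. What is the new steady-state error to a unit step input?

The integrator makes K_pos = lim_{s→0} C(s)G(s) infinite, so e_ss = 1/(1+K_pos) = 0.

0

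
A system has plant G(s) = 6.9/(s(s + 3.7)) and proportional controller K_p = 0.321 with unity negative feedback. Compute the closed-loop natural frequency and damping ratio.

ω_n = 1.49 rad/s, ζ = 1.24

The closed-loop denominator is s(s+3.7) + 0.321·6.9 = s² + 3.7s + 2.215.
So ω_n² = 2.215 ⇒ ω_n = 1.488 rad/s, and ζ = 3.7/(2ω_n) = 1.24.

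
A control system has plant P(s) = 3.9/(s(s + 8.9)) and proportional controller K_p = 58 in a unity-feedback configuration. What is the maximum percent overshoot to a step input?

From 1 + K_pP(s) = 0: s² + 8.9s + 226.2 = 0 ⇒ ω_n = 15.04, ζ = 0.2959.
%OS = 100·exp(−πζ/√(1−ζ²)) = 100·exp(−π·0.2959/√0.9125) = 37.8%.

37.8%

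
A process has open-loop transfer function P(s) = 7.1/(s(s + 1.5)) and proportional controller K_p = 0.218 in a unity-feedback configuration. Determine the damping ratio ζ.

ζ = 0.603

With unity feedback the closed-loop characteristic equation is s² + 1.5s + 0.218·7.1 = s² + 1.5s + 1.548 = 0.
So ω_n² = 1.548 ⇒ ω_n = 1.244 rad/s, and ζ = 1.5/(2ω_n) = 0.603.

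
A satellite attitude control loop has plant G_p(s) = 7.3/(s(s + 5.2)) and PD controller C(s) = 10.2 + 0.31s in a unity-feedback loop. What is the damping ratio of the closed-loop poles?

Forward path: (10.2 + 0.31s)·7.3/(s(s+5.2)). The closed-loop characteristic equation is s² + (5.2 + 7.3·0.31)s + 7.3·10.2 = 0.
That is s² + 7.463s + 74.46 = 0, so ω_n = 8.629 rad/s and ζ = 7.463/(2·8.629) = 0.4324.

ζ = 0.432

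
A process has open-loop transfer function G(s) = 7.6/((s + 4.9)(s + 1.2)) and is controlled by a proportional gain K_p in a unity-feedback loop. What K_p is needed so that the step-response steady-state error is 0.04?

The loop is type 0, so e_ss(step) = 1/(1 + K_pos) with K_pos = K_p·G(0).
G(0) = 1.293. Require 1/(1 + K_p·1.293) = 0.04, so 1 + 1.293·K_p = 25.
K_p = (25 − 1)/1.293 = 18.6.

K_p = 18.6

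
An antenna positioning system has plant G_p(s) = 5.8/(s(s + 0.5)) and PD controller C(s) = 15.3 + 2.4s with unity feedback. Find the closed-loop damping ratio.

Forward path: (15.3 + 2.4s)·5.8/(s(s+0.5)). The closed-loop characteristic equation is s² + (0.5 + 5.8·2.4)s + 5.8·15.3 = 0.
That is s² + 14.42s + 88.74 = 0, so ω_n = 9.42 rad/s and ζ = 14.42/(2·9.42) = 0.7654.

ζ = 0.765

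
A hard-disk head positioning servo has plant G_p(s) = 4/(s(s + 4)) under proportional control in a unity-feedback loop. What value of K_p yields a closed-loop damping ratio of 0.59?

Closed-loop characteristic equation: s² + 4s + K_p·4 = 0.
So ω_n = √(4K_p) and 2ζω_n = 4, giving ζ = 4/(2√(4K_p)).
Setting ζ = 0.59: √(4K_p) = 4/(2·0.59) = 3.39, so K_p = 11.49/4 = 2.87.

K_p = 2.87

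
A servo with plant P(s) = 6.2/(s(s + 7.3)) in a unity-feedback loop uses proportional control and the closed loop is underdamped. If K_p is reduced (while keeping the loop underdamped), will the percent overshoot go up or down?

decrease

ζ = 7.3/(2√(6.2K_p)) rises as K_p falls; higher damping means less overshoot.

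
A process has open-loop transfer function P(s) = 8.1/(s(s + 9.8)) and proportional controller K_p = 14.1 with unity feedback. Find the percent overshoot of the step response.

19.8%

Closed-loop characteristic equation: s² + 9.8s + 114.2 = 0, so ω_n = 10.69 rad/s and ζ = 9.8/(2·10.69) = 0.4585.
%OS = 100·exp(−πζ/√(1−ζ²)) = 100·exp(−π·0.4585/√0.7898) = 19.8%.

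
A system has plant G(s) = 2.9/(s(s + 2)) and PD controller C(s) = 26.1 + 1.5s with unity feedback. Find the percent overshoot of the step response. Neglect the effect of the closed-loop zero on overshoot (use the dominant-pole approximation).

29.2%

Forward path: (26.1 + 1.5s)·2.9/(s(s+2)). The closed-loop characteristic equation is s² + (2 + 2.9·1.5)s + 2.9·26.1 = 0.
That is s² + 6.35s + 75.69 = 0, so ω_n = 8.7 rad/s and ζ = 6.35/(2·8.7) = 0.3649.
%OS = 100·exp(−πζ/√(1−ζ²)) = 29.2%.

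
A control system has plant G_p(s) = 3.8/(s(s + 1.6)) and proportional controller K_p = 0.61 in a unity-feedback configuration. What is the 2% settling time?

The closed-loop denominator s² + 1.6s + 2.318 gives ω_n = √2.318 = 1.522 and ζ = 1.6/(2ω_n) = 0.5255.
2% settling time T_s ≈ 4/(ζω_n) = 4/0.8 = 5 s.

T_s ≈ 5 s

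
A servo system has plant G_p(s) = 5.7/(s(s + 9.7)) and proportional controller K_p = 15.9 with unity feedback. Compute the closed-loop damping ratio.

1 + K_p·G_p(s) = 0 gives s² + 9.7s + 90.63 = 0.
Matching s² + 2ζω_n s + ω_n²: ω_n = √90.63 = 9.52 rad/s and 2ζω_n = 9.7, so ζ = 9.7/(2·9.52) = 0.509.

ζ = 0.509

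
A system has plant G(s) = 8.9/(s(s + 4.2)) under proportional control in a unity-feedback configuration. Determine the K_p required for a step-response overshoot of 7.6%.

K_p = 1.23

From %OS = 100·exp(−πζ/√(1−ζ²)) = 7.6%, ζ = −ln(0.076)/√(π²+ln²(0.076)) = 0.6342.
Characteristic equation s² + 4.2s + 8.9K_p = 0 gives ζ = 4.2/(2√(8.9K_p)).
Setting ζ = 0.6342: √(8.9K_p) = 4.2/(2·0.6342) = 3.311, so K_p = 10.96/8.9 = 1.23.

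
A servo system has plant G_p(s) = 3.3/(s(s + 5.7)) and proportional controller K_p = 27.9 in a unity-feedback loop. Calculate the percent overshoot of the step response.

37.6%

From 1 + K_pG_p(s) = 0: s² + 5.7s + 92.07 = 0 ⇒ ω_n = 9.595, ζ = 0.297.
%OS = 100·exp(−πζ/√(1−ζ²)) = 100·exp(−π·0.297/√0.9118) = 37.6%.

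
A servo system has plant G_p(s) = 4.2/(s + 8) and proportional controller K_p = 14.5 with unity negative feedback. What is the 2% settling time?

Closed-loop transfer function: T(s) = K_p·G_p(s)/(1 + K_p·G_p(s)) = 60.9/(s + 8 + 60.9) = 60.9/(s + 68.9).
Time constant τ = 1/68.9 = 0.01451 s, so the 2% settling time is about 4τ = 0.0581 s.

T_s ≈ 0.0581 s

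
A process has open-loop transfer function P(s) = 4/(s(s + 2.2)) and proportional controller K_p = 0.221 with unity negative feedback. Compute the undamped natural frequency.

ω_n = 0.94 rad/s

With unity feedback the closed-loop characteristic equation is s² + 2.2s + 0.221·4 = s² + 2.2s + 0.884 = 0.
Matching s² + 2ζω_n s + ω_n²: ω_n = √0.884 = 0.9402 rad/s and 2ζω_n = 2.2, so ζ = 2.2/(2·0.9402) = 1.17.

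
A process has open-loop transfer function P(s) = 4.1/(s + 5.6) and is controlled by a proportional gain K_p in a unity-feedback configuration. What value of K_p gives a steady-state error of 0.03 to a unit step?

K_p = 44.2

The loop is type 0, so e_ss(step) = 1/(1 + K_pos) with K_pos = K_p·P(0).
P(0) = 0.7321. Require 1/(1 + K_p·0.7321) = 0.03, so 1 + 0.7321·K_p = 33.33.
K_p = (33.33 − 1)/0.7321 = 44.2.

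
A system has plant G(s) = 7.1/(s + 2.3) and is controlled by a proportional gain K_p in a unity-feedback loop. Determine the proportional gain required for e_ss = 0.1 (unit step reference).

The loop is type 0, so e_ss(step) = 1/(1 + K_pos) with K_pos = K_p·G(0).
G(0) = 3.087. Require 1/(1 + K_p·3.087) = 0.1, so 1 + 3.087·K_p = 10.
K_p = (10 − 1)/3.087 = 2.92.

K_p = 2.92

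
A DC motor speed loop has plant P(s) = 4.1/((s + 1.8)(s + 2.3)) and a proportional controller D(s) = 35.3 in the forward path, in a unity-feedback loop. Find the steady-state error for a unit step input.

0.0278

The loop is type 0. Static position error constant K_pos = D(0)·P(0) = 35.3·0.9903 = 34.96.
Steady-state error to a unit step: e_ss = 1/(1+K_pos) = 1/35.96 = 0.0278.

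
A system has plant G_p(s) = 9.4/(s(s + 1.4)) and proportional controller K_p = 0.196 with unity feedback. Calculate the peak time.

T_p = 2.7 s

The closed-loop denominator s² + 1.4s + 1.842 gives ω_n = √1.842 = 1.357 and ζ = 1.4/(2ω_n) = 0.5157.
Damped frequency ω_d = ω_n√(1−ζ²) = 1.163 rad/s, so peak time T_p = π/ω_d = 2.7 s.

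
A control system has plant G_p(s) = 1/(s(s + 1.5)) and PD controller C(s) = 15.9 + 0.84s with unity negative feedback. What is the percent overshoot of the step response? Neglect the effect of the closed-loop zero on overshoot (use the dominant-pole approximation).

Forward path: (15.9 + 0.84s)·1/(s(s+1.5)). The closed-loop characteristic equation is s² + (1.5 + 1·0.84)s + 1·15.9 = 0.
That is s² + 2.34s + 15.9 = 0, so ω_n = 3.987 rad/s and ζ = 2.34/(2·3.987) = 0.2934.
%OS = 100·exp(−πζ/√(1−ζ²)) = 38.1%.

38.1%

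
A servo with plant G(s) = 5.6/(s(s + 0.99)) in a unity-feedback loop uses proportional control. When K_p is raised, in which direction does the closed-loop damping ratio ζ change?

ζ = 0.99/(2√(5.6K_p)); increasing K_p raises the denominator, so ζ falls.

decrease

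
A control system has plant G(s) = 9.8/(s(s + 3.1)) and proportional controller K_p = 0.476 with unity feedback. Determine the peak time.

From 1 + K_pG(s) = 0: s² + 3.1s + 4.665 = 0 ⇒ ω_n = 2.16, ζ = 0.7177.
Damped frequency ω_d = ω_n√(1−ζ²) = 1.504 rad/s, so peak time T_p = π/ω_d = 2.09 s.

T_p = 2.09 s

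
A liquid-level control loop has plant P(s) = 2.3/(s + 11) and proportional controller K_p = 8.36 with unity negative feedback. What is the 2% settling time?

T_s ≈ 0.132 s

Closed-loop transfer function: T(s) = K_p·P(s)/(1 + K_p·P(s)) = 19.23/(s + 11 + 19.23) = 19.23/(s + 30.23).
Time constant τ = 1/30.23 = 0.03308 s, so the 2% settling time is about 4τ = 0.132 s.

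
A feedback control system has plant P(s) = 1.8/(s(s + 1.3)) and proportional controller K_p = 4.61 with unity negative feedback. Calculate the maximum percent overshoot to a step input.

48.3%

From 1 + K_pP(s) = 0: s² + 1.3s + 8.298 = 0 ⇒ ω_n = 2.881, ζ = 0.2256.
%OS = 100·exp(−πζ/√(1−ζ²)) = 100·exp(−π·0.2256/√0.9491) = 48.3%.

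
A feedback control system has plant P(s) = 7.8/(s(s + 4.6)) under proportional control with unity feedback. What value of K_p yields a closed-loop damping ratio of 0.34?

K_p = 5.87

Closed-loop characteristic equation: s² + 4.6s + K_p·7.8 = 0.
So ω_n = √(7.8K_p) and 2ζω_n = 4.6, giving ζ = 4.6/(2√(7.8K_p)).
Setting ζ = 0.34: √(7.8K_p) = 4.6/(2·0.34) = 6.765, so K_p = 45.76/7.8 = 5.87.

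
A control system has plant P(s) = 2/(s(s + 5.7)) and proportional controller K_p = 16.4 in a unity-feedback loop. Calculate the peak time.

The closed-loop denominator s² + 5.7s + 32.8 gives ω_n = √32.8 = 5.727 and ζ = 5.7/(2ω_n) = 0.4976.
Damped frequency ω_d = ω_n√(1−ζ²) = 4.968 rad/s, so peak time T_p = π/ω_d = 0.632 s.

T_p = 0.632 s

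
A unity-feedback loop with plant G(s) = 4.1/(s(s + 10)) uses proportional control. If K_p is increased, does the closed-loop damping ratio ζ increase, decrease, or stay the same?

ζ = 10/(2√(4.1K_p)); increasing K_p raises the denominator, so ζ falls.

decrease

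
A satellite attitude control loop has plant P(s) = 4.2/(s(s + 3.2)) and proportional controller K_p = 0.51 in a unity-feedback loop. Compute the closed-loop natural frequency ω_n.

The closed-loop denominator is s(s+3.2) + 0.51·4.2 = s² + 3.2s + 2.142.
So ω_n² = 2.142 ⇒ ω_n = 1.464 rad/s, and ζ = 3.2/(2ω_n) = 1.09.

ω_n = 1.46 rad/s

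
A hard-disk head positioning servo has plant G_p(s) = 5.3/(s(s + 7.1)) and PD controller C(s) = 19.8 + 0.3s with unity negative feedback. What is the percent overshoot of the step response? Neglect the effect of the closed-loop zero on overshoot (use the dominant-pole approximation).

23%

Forward path: (19.8 + 0.3s)·5.3/(s(s+7.1)). The closed-loop characteristic equation is s² + (7.1 + 5.3·0.3)s + 5.3·19.8 = 0.
That is s² + 8.69s + 104.9 = 0, so ω_n = 10.24 rad/s and ζ = 8.69/(2·10.24) = 0.4241.
%OS = 100·exp(−πζ/√(1−ζ²)) = 23%.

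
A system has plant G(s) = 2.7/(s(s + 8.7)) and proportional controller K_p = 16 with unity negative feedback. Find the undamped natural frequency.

With unity feedback the closed-loop characteristic equation is s² + 8.7s + 16·2.7 = s² + 8.7s + 43.2 = 0.
Matching s² + 2ζω_n s + ω_n²: ω_n = √43.2 = 6.573 rad/s and 2ζω_n = 8.7, so ζ = 8.7/(2·6.573) = 0.662.

ω_n = 6.57 rad/s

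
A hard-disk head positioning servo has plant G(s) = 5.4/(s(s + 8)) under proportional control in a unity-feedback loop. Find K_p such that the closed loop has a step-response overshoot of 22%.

K_p = 15.7

From %OS = 100·exp(−πζ/√(1−ζ²)) = 22%, ζ = −ln(0.22)/√(π²+ln²(0.22)) = 0.4342.
Characteristic equation s² + 8s + 5.4K_p = 0 gives ζ = 8/(2√(5.4K_p)).
Setting ζ = 0.4342: √(5.4K_p) = 8/(2·0.4342) = 9.213, so K_p = 84.88/5.4 = 15.7.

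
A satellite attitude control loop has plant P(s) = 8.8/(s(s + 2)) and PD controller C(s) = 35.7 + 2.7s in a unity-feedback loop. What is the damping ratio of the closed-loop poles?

Forward path: (35.7 + 2.7s)·8.8/(s(s+2)). The closed-loop characteristic equation is s² + (2 + 8.8·2.7)s + 8.8·35.7 = 0.
That is s² + 25.76s + 314.2 = 0, so ω_n = 17.72 rad/s and ζ = 25.76/(2·17.72) = 0.7267.

ζ = 0.727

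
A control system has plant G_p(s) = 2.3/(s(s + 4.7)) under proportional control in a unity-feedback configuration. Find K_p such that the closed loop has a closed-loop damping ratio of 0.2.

Closed-loop characteristic equation: s² + 4.7s + K_p·2.3 = 0.
So ω_n = √(2.3K_p) and 2ζω_n = 4.7, giving ζ = 4.7/(2√(2.3K_p)).
Setting ζ = 0.2: √(2.3K_p) = 4.7/(2·0.2) = 11.75, so K_p = 138.1/2.3 = 60.

K_p = 60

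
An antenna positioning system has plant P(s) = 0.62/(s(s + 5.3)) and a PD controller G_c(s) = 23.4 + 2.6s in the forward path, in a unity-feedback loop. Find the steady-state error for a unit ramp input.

The loop has one pole at the origin (type 1). Velocity error constant K_v = lim_{s→0} s·G_c(s)P(s) = 23.4·0.62/5.3 = 2.737.
Steady-state error to a unit ramp: e_ss = 1/K_v = 0.365.

0.365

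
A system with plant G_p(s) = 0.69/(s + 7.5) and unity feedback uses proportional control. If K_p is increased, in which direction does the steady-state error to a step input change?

e_ss = 1/(1 + K_p·G_p(0)); a larger K_p raises the denominator, so e_ss decreases.

decrease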